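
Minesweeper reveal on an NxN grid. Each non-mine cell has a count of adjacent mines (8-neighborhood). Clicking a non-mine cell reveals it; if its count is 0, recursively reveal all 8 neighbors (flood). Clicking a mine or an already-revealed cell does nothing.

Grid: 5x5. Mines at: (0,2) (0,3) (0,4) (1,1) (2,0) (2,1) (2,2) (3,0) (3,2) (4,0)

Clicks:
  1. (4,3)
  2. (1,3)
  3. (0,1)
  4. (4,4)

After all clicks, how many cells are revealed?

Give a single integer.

Answer: 9

Derivation:
Click 1 (4,3) count=1: revealed 1 new [(4,3)] -> total=1
Click 2 (1,3) count=4: revealed 1 new [(1,3)] -> total=2
Click 3 (0,1) count=2: revealed 1 new [(0,1)] -> total=3
Click 4 (4,4) count=0: revealed 6 new [(1,4) (2,3) (2,4) (3,3) (3,4) (4,4)] -> total=9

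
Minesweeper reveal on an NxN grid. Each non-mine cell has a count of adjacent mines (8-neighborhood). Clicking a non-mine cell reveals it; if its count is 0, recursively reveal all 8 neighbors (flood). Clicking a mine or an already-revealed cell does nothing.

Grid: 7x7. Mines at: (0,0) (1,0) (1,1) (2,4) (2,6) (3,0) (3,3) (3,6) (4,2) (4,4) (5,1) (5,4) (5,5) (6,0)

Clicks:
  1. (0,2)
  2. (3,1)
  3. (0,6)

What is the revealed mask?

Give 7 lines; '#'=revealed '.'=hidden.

Click 1 (0,2) count=1: revealed 1 new [(0,2)] -> total=1
Click 2 (3,1) count=2: revealed 1 new [(3,1)] -> total=2
Click 3 (0,6) count=0: revealed 9 new [(0,3) (0,4) (0,5) (0,6) (1,2) (1,3) (1,4) (1,5) (1,6)] -> total=11

Answer: ..#####
..#####
.......
.#.....
.......
.......
.......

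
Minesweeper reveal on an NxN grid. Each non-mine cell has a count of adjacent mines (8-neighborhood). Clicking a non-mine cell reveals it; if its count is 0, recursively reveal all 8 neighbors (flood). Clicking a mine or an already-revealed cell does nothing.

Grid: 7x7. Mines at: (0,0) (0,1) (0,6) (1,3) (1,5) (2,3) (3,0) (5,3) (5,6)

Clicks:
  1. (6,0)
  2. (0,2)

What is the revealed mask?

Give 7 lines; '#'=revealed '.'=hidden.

Answer: ..#....
.......
.......
.......
###....
###....
###....

Derivation:
Click 1 (6,0) count=0: revealed 9 new [(4,0) (4,1) (4,2) (5,0) (5,1) (5,2) (6,0) (6,1) (6,2)] -> total=9
Click 2 (0,2) count=2: revealed 1 new [(0,2)] -> total=10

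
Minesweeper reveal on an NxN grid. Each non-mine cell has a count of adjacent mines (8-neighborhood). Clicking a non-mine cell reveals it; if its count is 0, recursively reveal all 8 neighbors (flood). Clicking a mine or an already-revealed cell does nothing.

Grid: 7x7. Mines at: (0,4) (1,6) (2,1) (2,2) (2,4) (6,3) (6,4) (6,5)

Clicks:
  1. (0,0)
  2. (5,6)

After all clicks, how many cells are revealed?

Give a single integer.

Click 1 (0,0) count=0: revealed 8 new [(0,0) (0,1) (0,2) (0,3) (1,0) (1,1) (1,2) (1,3)] -> total=8
Click 2 (5,6) count=1: revealed 1 new [(5,6)] -> total=9

Answer: 9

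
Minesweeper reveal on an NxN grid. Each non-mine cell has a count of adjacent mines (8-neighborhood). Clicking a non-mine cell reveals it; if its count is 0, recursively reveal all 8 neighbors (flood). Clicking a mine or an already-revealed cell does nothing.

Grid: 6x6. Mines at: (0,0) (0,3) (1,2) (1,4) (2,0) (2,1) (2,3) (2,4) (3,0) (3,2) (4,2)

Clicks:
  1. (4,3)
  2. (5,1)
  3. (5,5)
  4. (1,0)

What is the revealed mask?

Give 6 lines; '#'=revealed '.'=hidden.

Answer: ......
#.....
......
...###
...###
.#.###

Derivation:
Click 1 (4,3) count=2: revealed 1 new [(4,3)] -> total=1
Click 2 (5,1) count=1: revealed 1 new [(5,1)] -> total=2
Click 3 (5,5) count=0: revealed 8 new [(3,3) (3,4) (3,5) (4,4) (4,5) (5,3) (5,4) (5,5)] -> total=10
Click 4 (1,0) count=3: revealed 1 new [(1,0)] -> total=11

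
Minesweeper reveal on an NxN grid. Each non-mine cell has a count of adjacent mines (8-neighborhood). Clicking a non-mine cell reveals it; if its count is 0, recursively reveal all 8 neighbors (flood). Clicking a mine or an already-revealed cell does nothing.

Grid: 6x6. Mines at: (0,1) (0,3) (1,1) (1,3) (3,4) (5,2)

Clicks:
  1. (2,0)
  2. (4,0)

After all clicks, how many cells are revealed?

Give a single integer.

Click 1 (2,0) count=1: revealed 1 new [(2,0)] -> total=1
Click 2 (4,0) count=0: revealed 13 new [(2,1) (2,2) (2,3) (3,0) (3,1) (3,2) (3,3) (4,0) (4,1) (4,2) (4,3) (5,0) (5,1)] -> total=14

Answer: 14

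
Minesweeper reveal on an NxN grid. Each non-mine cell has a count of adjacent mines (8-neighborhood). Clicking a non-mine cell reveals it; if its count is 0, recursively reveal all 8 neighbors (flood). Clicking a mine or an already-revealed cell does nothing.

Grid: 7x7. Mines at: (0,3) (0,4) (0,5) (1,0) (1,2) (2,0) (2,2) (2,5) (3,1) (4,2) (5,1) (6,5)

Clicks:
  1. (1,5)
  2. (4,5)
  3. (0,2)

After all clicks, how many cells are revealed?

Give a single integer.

Answer: 14

Derivation:
Click 1 (1,5) count=3: revealed 1 new [(1,5)] -> total=1
Click 2 (4,5) count=0: revealed 12 new [(3,3) (3,4) (3,5) (3,6) (4,3) (4,4) (4,5) (4,6) (5,3) (5,4) (5,5) (5,6)] -> total=13
Click 3 (0,2) count=2: revealed 1 new [(0,2)] -> total=14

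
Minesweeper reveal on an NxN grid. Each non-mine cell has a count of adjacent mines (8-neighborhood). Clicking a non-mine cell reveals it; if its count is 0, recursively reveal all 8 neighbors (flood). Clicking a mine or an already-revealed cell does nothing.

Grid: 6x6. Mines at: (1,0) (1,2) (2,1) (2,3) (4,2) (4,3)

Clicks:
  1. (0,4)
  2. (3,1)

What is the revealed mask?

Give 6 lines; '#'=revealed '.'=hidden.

Answer: ...###
...###
....##
.#..##
....##
....##

Derivation:
Click 1 (0,4) count=0: revealed 14 new [(0,3) (0,4) (0,5) (1,3) (1,4) (1,5) (2,4) (2,5) (3,4) (3,5) (4,4) (4,5) (5,4) (5,5)] -> total=14
Click 2 (3,1) count=2: revealed 1 new [(3,1)] -> total=15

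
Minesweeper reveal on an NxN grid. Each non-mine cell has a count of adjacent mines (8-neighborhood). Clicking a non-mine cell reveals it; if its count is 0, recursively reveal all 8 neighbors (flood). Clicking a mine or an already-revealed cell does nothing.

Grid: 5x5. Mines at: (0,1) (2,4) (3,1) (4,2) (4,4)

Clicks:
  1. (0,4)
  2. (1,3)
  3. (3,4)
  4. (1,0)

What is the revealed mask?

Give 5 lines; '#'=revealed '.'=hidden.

Answer: ..###
#.###
.....
....#
.....

Derivation:
Click 1 (0,4) count=0: revealed 6 new [(0,2) (0,3) (0,4) (1,2) (1,3) (1,4)] -> total=6
Click 2 (1,3) count=1: revealed 0 new [(none)] -> total=6
Click 3 (3,4) count=2: revealed 1 new [(3,4)] -> total=7
Click 4 (1,0) count=1: revealed 1 new [(1,0)] -> total=8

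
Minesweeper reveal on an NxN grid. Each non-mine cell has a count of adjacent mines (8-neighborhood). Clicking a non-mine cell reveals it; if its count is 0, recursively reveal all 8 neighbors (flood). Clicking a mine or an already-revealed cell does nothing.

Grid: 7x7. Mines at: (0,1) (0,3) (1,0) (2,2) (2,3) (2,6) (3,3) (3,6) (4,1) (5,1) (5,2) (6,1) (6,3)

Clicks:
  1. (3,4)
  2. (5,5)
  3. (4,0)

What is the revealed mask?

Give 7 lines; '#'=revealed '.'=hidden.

Click 1 (3,4) count=2: revealed 1 new [(3,4)] -> total=1
Click 2 (5,5) count=0: revealed 9 new [(4,4) (4,5) (4,6) (5,4) (5,5) (5,6) (6,4) (6,5) (6,6)] -> total=10
Click 3 (4,0) count=2: revealed 1 new [(4,0)] -> total=11

Answer: .......
.......
.......
....#..
#...###
....###
....###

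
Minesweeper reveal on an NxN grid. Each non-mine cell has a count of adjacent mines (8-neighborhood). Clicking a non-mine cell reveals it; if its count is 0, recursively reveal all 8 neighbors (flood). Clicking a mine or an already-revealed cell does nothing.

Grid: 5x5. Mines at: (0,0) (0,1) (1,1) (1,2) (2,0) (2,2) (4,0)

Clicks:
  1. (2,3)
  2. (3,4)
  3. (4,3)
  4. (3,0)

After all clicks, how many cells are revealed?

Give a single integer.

Answer: 15

Derivation:
Click 1 (2,3) count=2: revealed 1 new [(2,3)] -> total=1
Click 2 (3,4) count=0: revealed 13 new [(0,3) (0,4) (1,3) (1,4) (2,4) (3,1) (3,2) (3,3) (3,4) (4,1) (4,2) (4,3) (4,4)] -> total=14
Click 3 (4,3) count=0: revealed 0 new [(none)] -> total=14
Click 4 (3,0) count=2: revealed 1 new [(3,0)] -> total=15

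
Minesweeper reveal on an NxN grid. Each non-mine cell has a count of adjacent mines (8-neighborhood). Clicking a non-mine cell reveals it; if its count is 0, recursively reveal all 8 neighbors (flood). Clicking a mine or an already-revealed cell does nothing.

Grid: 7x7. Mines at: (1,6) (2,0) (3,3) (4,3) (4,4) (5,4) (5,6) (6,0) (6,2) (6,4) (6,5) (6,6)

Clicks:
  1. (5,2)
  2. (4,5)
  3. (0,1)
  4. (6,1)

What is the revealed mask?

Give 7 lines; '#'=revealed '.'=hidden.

Answer: ######.
######.
.#####.
.......
.....#.
..#....
.#.....

Derivation:
Click 1 (5,2) count=2: revealed 1 new [(5,2)] -> total=1
Click 2 (4,5) count=3: revealed 1 new [(4,5)] -> total=2
Click 3 (0,1) count=0: revealed 17 new [(0,0) (0,1) (0,2) (0,3) (0,4) (0,5) (1,0) (1,1) (1,2) (1,3) (1,4) (1,5) (2,1) (2,2) (2,3) (2,4) (2,5)] -> total=19
Click 4 (6,1) count=2: revealed 1 new [(6,1)] -> total=20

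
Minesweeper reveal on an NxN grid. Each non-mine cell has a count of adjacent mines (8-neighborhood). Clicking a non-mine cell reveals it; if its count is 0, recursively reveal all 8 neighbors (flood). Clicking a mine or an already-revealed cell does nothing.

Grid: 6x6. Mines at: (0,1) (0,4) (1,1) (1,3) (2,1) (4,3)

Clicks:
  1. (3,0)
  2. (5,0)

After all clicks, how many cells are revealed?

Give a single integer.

Click 1 (3,0) count=1: revealed 1 new [(3,0)] -> total=1
Click 2 (5,0) count=0: revealed 8 new [(3,1) (3,2) (4,0) (4,1) (4,2) (5,0) (5,1) (5,2)] -> total=9

Answer: 9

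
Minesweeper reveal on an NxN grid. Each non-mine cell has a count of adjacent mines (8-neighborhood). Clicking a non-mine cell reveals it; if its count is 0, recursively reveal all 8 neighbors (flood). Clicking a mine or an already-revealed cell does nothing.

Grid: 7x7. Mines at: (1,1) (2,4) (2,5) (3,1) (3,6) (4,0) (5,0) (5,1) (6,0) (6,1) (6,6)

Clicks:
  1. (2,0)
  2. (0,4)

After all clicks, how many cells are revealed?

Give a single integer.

Click 1 (2,0) count=2: revealed 1 new [(2,0)] -> total=1
Click 2 (0,4) count=0: revealed 10 new [(0,2) (0,3) (0,4) (0,5) (0,6) (1,2) (1,3) (1,4) (1,5) (1,6)] -> total=11

Answer: 11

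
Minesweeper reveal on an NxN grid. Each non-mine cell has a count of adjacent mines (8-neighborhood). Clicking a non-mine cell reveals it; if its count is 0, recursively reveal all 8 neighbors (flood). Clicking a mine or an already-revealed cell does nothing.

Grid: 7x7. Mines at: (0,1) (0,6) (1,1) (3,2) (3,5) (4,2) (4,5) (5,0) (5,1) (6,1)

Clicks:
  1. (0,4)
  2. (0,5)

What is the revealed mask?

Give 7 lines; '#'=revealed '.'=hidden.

Click 1 (0,4) count=0: revealed 12 new [(0,2) (0,3) (0,4) (0,5) (1,2) (1,3) (1,4) (1,5) (2,2) (2,3) (2,4) (2,5)] -> total=12
Click 2 (0,5) count=1: revealed 0 new [(none)] -> total=12

Answer: ..####.
..####.
..####.
.......
.......
.......
.......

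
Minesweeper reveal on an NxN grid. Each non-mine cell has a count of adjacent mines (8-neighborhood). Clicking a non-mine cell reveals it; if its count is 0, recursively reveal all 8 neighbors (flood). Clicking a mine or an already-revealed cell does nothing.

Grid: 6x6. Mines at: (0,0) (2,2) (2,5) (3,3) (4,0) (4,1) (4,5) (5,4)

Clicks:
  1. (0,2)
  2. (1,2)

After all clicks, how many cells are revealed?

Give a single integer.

Click 1 (0,2) count=0: revealed 10 new [(0,1) (0,2) (0,3) (0,4) (0,5) (1,1) (1,2) (1,3) (1,4) (1,5)] -> total=10
Click 2 (1,2) count=1: revealed 0 new [(none)] -> total=10

Answer: 10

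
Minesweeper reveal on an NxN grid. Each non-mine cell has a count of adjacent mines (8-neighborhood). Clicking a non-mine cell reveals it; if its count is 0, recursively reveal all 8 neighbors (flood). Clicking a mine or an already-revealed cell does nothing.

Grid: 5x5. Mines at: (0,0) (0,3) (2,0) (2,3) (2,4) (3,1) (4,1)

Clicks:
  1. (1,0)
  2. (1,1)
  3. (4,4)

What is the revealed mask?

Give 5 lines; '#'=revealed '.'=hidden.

Answer: .....
##...
.....
..###
..###

Derivation:
Click 1 (1,0) count=2: revealed 1 new [(1,0)] -> total=1
Click 2 (1,1) count=2: revealed 1 new [(1,1)] -> total=2
Click 3 (4,4) count=0: revealed 6 new [(3,2) (3,3) (3,4) (4,2) (4,3) (4,4)] -> total=8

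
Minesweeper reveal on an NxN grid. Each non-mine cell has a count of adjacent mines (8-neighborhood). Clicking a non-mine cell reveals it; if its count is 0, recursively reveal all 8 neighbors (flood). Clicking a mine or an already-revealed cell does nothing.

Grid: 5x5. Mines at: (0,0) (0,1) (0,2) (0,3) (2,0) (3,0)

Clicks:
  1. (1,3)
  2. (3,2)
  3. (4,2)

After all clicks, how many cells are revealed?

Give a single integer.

Answer: 16

Derivation:
Click 1 (1,3) count=2: revealed 1 new [(1,3)] -> total=1
Click 2 (3,2) count=0: revealed 15 new [(1,1) (1,2) (1,4) (2,1) (2,2) (2,3) (2,4) (3,1) (3,2) (3,3) (3,4) (4,1) (4,2) (4,3) (4,4)] -> total=16
Click 3 (4,2) count=0: revealed 0 new [(none)] -> total=16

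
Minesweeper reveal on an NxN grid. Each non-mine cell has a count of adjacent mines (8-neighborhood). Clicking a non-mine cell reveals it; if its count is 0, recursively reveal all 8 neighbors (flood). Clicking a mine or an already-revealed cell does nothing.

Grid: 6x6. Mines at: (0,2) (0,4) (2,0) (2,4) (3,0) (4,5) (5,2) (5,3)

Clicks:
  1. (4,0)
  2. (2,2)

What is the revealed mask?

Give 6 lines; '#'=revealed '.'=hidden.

Answer: ......
.###..
.###..
.###..
####..
......

Derivation:
Click 1 (4,0) count=1: revealed 1 new [(4,0)] -> total=1
Click 2 (2,2) count=0: revealed 12 new [(1,1) (1,2) (1,3) (2,1) (2,2) (2,3) (3,1) (3,2) (3,3) (4,1) (4,2) (4,3)] -> total=13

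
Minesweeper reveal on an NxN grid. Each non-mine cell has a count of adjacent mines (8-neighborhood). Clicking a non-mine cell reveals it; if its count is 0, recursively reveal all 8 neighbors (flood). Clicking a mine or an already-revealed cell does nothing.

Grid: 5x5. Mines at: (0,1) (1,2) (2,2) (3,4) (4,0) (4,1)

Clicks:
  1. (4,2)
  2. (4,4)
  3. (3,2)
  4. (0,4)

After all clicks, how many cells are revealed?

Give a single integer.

Answer: 9

Derivation:
Click 1 (4,2) count=1: revealed 1 new [(4,2)] -> total=1
Click 2 (4,4) count=1: revealed 1 new [(4,4)] -> total=2
Click 3 (3,2) count=2: revealed 1 new [(3,2)] -> total=3
Click 4 (0,4) count=0: revealed 6 new [(0,3) (0,4) (1,3) (1,4) (2,3) (2,4)] -> total=9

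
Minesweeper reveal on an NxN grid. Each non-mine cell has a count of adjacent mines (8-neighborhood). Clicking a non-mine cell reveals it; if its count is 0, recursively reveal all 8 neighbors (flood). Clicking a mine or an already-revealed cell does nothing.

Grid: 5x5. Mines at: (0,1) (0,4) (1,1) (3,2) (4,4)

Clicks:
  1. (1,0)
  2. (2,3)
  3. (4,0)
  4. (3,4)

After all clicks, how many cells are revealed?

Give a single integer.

Answer: 9

Derivation:
Click 1 (1,0) count=2: revealed 1 new [(1,0)] -> total=1
Click 2 (2,3) count=1: revealed 1 new [(2,3)] -> total=2
Click 3 (4,0) count=0: revealed 6 new [(2,0) (2,1) (3,0) (3,1) (4,0) (4,1)] -> total=8
Click 4 (3,4) count=1: revealed 1 new [(3,4)] -> total=9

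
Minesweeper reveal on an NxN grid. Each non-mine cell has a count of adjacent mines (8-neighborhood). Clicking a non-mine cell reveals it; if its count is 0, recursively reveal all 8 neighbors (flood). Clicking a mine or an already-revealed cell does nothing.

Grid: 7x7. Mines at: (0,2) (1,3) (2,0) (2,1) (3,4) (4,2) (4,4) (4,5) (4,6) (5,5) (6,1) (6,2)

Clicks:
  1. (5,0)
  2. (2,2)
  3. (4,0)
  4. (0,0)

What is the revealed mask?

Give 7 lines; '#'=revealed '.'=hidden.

Click 1 (5,0) count=1: revealed 1 new [(5,0)] -> total=1
Click 2 (2,2) count=2: revealed 1 new [(2,2)] -> total=2
Click 3 (4,0) count=0: revealed 5 new [(3,0) (3,1) (4,0) (4,1) (5,1)] -> total=7
Click 4 (0,0) count=0: revealed 4 new [(0,0) (0,1) (1,0) (1,1)] -> total=11

Answer: ##.....
##.....
..#....
##.....
##.....
##.....
.......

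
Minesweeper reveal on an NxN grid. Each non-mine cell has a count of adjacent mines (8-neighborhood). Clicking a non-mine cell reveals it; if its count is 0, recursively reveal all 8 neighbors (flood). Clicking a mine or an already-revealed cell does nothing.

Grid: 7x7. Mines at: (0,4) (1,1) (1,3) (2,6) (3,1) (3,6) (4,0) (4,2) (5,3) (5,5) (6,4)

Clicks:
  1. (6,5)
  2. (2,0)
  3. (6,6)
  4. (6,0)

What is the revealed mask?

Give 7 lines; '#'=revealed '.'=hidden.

Answer: .......
.......
#......
.......
.......
###....
###..##

Derivation:
Click 1 (6,5) count=2: revealed 1 new [(6,5)] -> total=1
Click 2 (2,0) count=2: revealed 1 new [(2,0)] -> total=2
Click 3 (6,6) count=1: revealed 1 new [(6,6)] -> total=3
Click 4 (6,0) count=0: revealed 6 new [(5,0) (5,1) (5,2) (6,0) (6,1) (6,2)] -> total=9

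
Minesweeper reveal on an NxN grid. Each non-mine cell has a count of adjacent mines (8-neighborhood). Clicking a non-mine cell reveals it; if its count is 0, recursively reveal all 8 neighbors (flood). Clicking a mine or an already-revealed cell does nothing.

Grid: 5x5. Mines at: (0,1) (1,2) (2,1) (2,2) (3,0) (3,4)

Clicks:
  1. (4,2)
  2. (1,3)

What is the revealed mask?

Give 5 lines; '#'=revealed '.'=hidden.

Answer: .....
...#.
.....
.###.
.###.

Derivation:
Click 1 (4,2) count=0: revealed 6 new [(3,1) (3,2) (3,3) (4,1) (4,2) (4,3)] -> total=6
Click 2 (1,3) count=2: revealed 1 new [(1,3)] -> total=7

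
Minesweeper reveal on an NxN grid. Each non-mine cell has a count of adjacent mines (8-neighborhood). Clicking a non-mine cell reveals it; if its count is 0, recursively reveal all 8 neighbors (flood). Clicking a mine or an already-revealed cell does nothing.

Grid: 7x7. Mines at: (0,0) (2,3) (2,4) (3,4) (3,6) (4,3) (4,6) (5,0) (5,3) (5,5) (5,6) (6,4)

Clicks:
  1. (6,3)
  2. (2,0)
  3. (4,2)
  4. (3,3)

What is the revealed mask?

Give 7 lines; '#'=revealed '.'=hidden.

Click 1 (6,3) count=2: revealed 1 new [(6,3)] -> total=1
Click 2 (2,0) count=0: revealed 12 new [(1,0) (1,1) (1,2) (2,0) (2,1) (2,2) (3,0) (3,1) (3,2) (4,0) (4,1) (4,2)] -> total=13
Click 3 (4,2) count=2: revealed 0 new [(none)] -> total=13
Click 4 (3,3) count=4: revealed 1 new [(3,3)] -> total=14

Answer: .......
###....
###....
####...
###....
.......
...#...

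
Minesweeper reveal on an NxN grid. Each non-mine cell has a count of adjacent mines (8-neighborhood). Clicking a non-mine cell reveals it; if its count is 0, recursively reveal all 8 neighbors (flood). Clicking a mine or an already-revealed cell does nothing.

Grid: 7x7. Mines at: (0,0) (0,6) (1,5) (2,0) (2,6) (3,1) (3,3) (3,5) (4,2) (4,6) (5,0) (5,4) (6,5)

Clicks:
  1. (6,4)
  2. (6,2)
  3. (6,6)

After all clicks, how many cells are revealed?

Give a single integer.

Click 1 (6,4) count=2: revealed 1 new [(6,4)] -> total=1
Click 2 (6,2) count=0: revealed 6 new [(5,1) (5,2) (5,3) (6,1) (6,2) (6,3)] -> total=7
Click 3 (6,6) count=1: revealed 1 new [(6,6)] -> total=8

Answer: 8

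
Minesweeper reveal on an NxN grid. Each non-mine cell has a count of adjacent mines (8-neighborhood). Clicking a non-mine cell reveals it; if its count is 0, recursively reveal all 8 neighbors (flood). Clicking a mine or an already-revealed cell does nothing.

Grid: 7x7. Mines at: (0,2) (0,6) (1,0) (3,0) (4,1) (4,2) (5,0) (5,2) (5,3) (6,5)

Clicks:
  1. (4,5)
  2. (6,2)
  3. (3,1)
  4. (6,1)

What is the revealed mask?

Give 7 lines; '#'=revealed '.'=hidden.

Answer: ...###.
.######
.######
.######
...####
....###
.##....

Derivation:
Click 1 (4,5) count=0: revealed 28 new [(0,3) (0,4) (0,5) (1,1) (1,2) (1,3) (1,4) (1,5) (1,6) (2,1) (2,2) (2,3) (2,4) (2,5) (2,6) (3,1) (3,2) (3,3) (3,4) (3,5) (3,6) (4,3) (4,4) (4,5) (4,6) (5,4) (5,5) (5,6)] -> total=28
Click 2 (6,2) count=2: revealed 1 new [(6,2)] -> total=29
Click 3 (3,1) count=3: revealed 0 new [(none)] -> total=29
Click 4 (6,1) count=2: revealed 1 new [(6,1)] -> total=30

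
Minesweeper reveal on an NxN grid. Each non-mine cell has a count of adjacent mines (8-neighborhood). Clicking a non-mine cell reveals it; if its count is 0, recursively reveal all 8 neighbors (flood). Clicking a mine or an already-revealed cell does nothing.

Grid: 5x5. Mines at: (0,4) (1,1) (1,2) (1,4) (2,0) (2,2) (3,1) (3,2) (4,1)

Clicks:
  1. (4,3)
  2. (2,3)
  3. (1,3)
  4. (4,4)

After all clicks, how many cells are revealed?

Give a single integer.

Click 1 (4,3) count=1: revealed 1 new [(4,3)] -> total=1
Click 2 (2,3) count=4: revealed 1 new [(2,3)] -> total=2
Click 3 (1,3) count=4: revealed 1 new [(1,3)] -> total=3
Click 4 (4,4) count=0: revealed 4 new [(2,4) (3,3) (3,4) (4,4)] -> total=7

Answer: 7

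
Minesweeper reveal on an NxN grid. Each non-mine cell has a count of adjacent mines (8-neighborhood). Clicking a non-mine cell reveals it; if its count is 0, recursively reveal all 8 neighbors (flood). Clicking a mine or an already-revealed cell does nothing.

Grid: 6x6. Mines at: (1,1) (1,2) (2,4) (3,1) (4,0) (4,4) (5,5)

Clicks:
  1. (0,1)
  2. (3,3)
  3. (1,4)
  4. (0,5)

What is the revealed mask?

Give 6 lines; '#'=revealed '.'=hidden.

Click 1 (0,1) count=2: revealed 1 new [(0,1)] -> total=1
Click 2 (3,3) count=2: revealed 1 new [(3,3)] -> total=2
Click 3 (1,4) count=1: revealed 1 new [(1,4)] -> total=3
Click 4 (0,5) count=0: revealed 5 new [(0,3) (0,4) (0,5) (1,3) (1,5)] -> total=8

Answer: .#.###
...###
......
...#..
......
......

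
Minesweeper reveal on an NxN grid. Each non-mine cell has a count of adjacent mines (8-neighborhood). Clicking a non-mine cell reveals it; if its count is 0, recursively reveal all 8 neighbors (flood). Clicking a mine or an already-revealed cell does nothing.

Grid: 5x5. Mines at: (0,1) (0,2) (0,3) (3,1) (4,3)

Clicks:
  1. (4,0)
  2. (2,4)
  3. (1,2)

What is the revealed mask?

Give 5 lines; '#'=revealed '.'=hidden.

Answer: .....
..###
..###
..###
#....

Derivation:
Click 1 (4,0) count=1: revealed 1 new [(4,0)] -> total=1
Click 2 (2,4) count=0: revealed 9 new [(1,2) (1,3) (1,4) (2,2) (2,3) (2,4) (3,2) (3,3) (3,4)] -> total=10
Click 3 (1,2) count=3: revealed 0 new [(none)] -> total=10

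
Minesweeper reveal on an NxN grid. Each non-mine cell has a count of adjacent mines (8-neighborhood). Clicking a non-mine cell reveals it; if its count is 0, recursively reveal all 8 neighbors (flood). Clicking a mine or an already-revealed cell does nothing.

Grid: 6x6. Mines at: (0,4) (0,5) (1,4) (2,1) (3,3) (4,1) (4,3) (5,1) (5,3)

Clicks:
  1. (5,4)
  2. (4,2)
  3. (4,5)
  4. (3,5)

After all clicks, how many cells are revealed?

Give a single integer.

Click 1 (5,4) count=2: revealed 1 new [(5,4)] -> total=1
Click 2 (4,2) count=5: revealed 1 new [(4,2)] -> total=2
Click 3 (4,5) count=0: revealed 7 new [(2,4) (2,5) (3,4) (3,5) (4,4) (4,5) (5,5)] -> total=9
Click 4 (3,5) count=0: revealed 0 new [(none)] -> total=9

Answer: 9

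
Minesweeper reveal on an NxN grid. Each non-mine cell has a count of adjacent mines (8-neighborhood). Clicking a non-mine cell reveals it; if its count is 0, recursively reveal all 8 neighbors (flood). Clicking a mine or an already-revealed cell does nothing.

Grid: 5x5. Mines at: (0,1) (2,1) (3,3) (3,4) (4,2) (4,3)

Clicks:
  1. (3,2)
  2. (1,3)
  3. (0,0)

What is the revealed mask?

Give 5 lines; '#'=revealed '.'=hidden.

Answer: #.###
..###
..###
..#..
.....

Derivation:
Click 1 (3,2) count=4: revealed 1 new [(3,2)] -> total=1
Click 2 (1,3) count=0: revealed 9 new [(0,2) (0,3) (0,4) (1,2) (1,3) (1,4) (2,2) (2,3) (2,4)] -> total=10
Click 3 (0,0) count=1: revealed 1 new [(0,0)] -> total=11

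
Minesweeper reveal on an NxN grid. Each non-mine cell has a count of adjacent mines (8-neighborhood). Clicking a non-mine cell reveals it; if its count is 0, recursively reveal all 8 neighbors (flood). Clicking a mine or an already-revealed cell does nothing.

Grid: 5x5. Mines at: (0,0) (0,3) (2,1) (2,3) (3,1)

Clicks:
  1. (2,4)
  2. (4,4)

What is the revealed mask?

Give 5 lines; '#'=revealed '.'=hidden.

Answer: .....
.....
....#
..###
..###

Derivation:
Click 1 (2,4) count=1: revealed 1 new [(2,4)] -> total=1
Click 2 (4,4) count=0: revealed 6 new [(3,2) (3,3) (3,4) (4,2) (4,3) (4,4)] -> total=7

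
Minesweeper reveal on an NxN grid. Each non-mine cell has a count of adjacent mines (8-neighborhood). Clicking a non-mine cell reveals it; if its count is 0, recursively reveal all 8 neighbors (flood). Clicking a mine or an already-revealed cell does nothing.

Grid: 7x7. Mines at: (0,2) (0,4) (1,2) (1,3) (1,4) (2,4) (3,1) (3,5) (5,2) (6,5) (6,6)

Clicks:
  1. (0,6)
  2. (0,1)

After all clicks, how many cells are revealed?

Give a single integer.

Answer: 7

Derivation:
Click 1 (0,6) count=0: revealed 6 new [(0,5) (0,6) (1,5) (1,6) (2,5) (2,6)] -> total=6
Click 2 (0,1) count=2: revealed 1 new [(0,1)] -> total=7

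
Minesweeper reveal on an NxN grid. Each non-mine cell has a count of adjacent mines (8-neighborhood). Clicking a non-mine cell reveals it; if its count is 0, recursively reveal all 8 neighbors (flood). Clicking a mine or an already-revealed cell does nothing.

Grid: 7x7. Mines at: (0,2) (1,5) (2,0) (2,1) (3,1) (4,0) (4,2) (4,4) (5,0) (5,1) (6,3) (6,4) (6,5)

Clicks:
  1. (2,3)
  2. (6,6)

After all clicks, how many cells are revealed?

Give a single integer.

Answer: 10

Derivation:
Click 1 (2,3) count=0: revealed 9 new [(1,2) (1,3) (1,4) (2,2) (2,3) (2,4) (3,2) (3,3) (3,4)] -> total=9
Click 2 (6,6) count=1: revealed 1 new [(6,6)] -> total=10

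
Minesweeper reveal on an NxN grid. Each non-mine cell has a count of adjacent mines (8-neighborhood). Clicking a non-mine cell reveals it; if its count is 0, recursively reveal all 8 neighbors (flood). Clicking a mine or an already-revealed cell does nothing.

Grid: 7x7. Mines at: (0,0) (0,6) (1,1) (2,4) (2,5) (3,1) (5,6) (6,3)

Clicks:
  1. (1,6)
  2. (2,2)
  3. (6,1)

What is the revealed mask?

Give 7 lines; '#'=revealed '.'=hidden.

Click 1 (1,6) count=2: revealed 1 new [(1,6)] -> total=1
Click 2 (2,2) count=2: revealed 1 new [(2,2)] -> total=2
Click 3 (6,1) count=0: revealed 9 new [(4,0) (4,1) (4,2) (5,0) (5,1) (5,2) (6,0) (6,1) (6,2)] -> total=11

Answer: .......
......#
..#....
.......
###....
###....
###....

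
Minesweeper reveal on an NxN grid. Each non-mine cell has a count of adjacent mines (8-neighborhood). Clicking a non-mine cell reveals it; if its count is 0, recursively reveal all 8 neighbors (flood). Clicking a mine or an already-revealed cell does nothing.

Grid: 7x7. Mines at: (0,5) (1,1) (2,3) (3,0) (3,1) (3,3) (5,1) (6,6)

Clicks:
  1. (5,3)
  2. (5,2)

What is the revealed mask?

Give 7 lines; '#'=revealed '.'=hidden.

Answer: .......
....###
....###
....###
..#####
..#####
..####.

Derivation:
Click 1 (5,3) count=0: revealed 23 new [(1,4) (1,5) (1,6) (2,4) (2,5) (2,6) (3,4) (3,5) (3,6) (4,2) (4,3) (4,4) (4,5) (4,6) (5,2) (5,3) (5,4) (5,5) (5,6) (6,2) (6,3) (6,4) (6,5)] -> total=23
Click 2 (5,2) count=1: revealed 0 new [(none)] -> total=23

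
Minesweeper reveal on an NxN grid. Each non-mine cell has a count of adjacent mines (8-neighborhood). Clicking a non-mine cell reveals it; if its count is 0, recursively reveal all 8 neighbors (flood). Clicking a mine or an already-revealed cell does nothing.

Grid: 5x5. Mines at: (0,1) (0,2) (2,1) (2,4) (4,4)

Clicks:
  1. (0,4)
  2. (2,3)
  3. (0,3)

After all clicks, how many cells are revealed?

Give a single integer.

Answer: 5

Derivation:
Click 1 (0,4) count=0: revealed 4 new [(0,3) (0,4) (1,3) (1,4)] -> total=4
Click 2 (2,3) count=1: revealed 1 new [(2,3)] -> total=5
Click 3 (0,3) count=1: revealed 0 new [(none)] -> total=5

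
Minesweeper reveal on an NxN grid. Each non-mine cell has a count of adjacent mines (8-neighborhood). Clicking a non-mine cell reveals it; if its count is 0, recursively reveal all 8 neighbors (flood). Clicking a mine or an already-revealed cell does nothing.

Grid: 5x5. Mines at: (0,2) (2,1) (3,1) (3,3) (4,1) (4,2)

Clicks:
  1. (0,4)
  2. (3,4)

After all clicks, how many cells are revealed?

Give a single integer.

Click 1 (0,4) count=0: revealed 6 new [(0,3) (0,4) (1,3) (1,4) (2,3) (2,4)] -> total=6
Click 2 (3,4) count=1: revealed 1 new [(3,4)] -> total=7

Answer: 7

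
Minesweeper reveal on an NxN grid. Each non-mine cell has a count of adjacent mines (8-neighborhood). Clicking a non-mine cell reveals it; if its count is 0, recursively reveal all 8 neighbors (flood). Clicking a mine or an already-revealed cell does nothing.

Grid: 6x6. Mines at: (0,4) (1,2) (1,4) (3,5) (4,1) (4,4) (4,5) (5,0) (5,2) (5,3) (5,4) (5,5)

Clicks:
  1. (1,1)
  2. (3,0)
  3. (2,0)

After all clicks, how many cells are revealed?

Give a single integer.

Click 1 (1,1) count=1: revealed 1 new [(1,1)] -> total=1
Click 2 (3,0) count=1: revealed 1 new [(3,0)] -> total=2
Click 3 (2,0) count=0: revealed 6 new [(0,0) (0,1) (1,0) (2,0) (2,1) (3,1)] -> total=8

Answer: 8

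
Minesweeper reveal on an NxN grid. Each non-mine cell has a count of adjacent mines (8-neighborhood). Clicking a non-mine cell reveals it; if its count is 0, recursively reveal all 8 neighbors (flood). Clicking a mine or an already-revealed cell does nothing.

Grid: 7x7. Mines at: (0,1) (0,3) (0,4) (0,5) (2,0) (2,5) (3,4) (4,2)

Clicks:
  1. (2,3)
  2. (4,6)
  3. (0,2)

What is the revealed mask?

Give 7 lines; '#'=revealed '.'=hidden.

Click 1 (2,3) count=1: revealed 1 new [(2,3)] -> total=1
Click 2 (4,6) count=0: revealed 24 new [(3,0) (3,1) (3,5) (3,6) (4,0) (4,1) (4,3) (4,4) (4,5) (4,6) (5,0) (5,1) (5,2) (5,3) (5,4) (5,5) (5,6) (6,0) (6,1) (6,2) (6,3) (6,4) (6,5) (6,6)] -> total=25
Click 3 (0,2) count=2: revealed 1 new [(0,2)] -> total=26

Answer: ..#....
.......
...#...
##...##
##.####
#######
#######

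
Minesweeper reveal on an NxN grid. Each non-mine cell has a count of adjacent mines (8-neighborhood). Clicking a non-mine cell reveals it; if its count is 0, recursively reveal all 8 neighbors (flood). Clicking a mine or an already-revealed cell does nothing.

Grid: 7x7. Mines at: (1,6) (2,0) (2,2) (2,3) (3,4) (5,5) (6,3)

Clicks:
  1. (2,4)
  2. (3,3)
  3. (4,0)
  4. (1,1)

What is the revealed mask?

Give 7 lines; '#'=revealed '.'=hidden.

Answer: .......
.#.....
....#..
####...
####...
####...
###....

Derivation:
Click 1 (2,4) count=2: revealed 1 new [(2,4)] -> total=1
Click 2 (3,3) count=3: revealed 1 new [(3,3)] -> total=2
Click 3 (4,0) count=0: revealed 14 new [(3,0) (3,1) (3,2) (4,0) (4,1) (4,2) (4,3) (5,0) (5,1) (5,2) (5,3) (6,0) (6,1) (6,2)] -> total=16
Click 4 (1,1) count=2: revealed 1 new [(1,1)] -> total=17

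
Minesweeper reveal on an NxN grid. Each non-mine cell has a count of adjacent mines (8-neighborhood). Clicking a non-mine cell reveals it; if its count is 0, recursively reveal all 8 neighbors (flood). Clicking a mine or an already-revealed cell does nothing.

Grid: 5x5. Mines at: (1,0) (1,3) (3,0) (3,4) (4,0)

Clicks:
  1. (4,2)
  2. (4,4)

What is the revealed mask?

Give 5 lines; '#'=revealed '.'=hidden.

Answer: .....
.....
.###.
.###.
.####

Derivation:
Click 1 (4,2) count=0: revealed 9 new [(2,1) (2,2) (2,3) (3,1) (3,2) (3,3) (4,1) (4,2) (4,3)] -> total=9
Click 2 (4,4) count=1: revealed 1 new [(4,4)] -> total=10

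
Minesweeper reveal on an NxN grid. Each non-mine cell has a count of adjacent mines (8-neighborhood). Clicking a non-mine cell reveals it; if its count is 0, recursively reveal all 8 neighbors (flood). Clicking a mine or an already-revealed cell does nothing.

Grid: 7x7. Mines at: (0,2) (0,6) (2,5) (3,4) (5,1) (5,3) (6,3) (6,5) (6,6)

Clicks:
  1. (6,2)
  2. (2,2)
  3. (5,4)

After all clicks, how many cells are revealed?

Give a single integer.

Answer: 20

Derivation:
Click 1 (6,2) count=3: revealed 1 new [(6,2)] -> total=1
Click 2 (2,2) count=0: revealed 18 new [(0,0) (0,1) (1,0) (1,1) (1,2) (1,3) (2,0) (2,1) (2,2) (2,3) (3,0) (3,1) (3,2) (3,3) (4,0) (4,1) (4,2) (4,3)] -> total=19
Click 3 (5,4) count=3: revealed 1 new [(5,4)] -> total=20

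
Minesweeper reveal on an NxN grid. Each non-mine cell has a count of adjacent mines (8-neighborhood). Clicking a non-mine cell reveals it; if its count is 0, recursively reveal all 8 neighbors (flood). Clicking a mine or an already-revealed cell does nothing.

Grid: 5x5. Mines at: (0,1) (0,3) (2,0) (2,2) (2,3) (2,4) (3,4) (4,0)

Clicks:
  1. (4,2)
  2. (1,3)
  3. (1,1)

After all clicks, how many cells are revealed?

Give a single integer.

Click 1 (4,2) count=0: revealed 6 new [(3,1) (3,2) (3,3) (4,1) (4,2) (4,3)] -> total=6
Click 2 (1,3) count=4: revealed 1 new [(1,3)] -> total=7
Click 3 (1,1) count=3: revealed 1 new [(1,1)] -> total=8

Answer: 8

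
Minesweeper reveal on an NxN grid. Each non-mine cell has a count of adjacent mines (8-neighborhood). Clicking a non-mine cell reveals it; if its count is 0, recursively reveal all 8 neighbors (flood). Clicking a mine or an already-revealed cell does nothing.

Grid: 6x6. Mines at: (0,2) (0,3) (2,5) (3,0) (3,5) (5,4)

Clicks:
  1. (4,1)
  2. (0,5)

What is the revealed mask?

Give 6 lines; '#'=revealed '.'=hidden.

Click 1 (4,1) count=1: revealed 1 new [(4,1)] -> total=1
Click 2 (0,5) count=0: revealed 4 new [(0,4) (0,5) (1,4) (1,5)] -> total=5

Answer: ....##
....##
......
......
.#....
......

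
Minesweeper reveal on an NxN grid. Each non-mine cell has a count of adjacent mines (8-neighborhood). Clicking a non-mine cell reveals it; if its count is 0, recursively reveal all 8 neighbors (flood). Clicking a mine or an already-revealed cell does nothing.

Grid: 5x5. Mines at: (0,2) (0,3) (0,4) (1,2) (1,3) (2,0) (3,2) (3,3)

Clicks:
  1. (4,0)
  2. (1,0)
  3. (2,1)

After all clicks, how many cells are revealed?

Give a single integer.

Click 1 (4,0) count=0: revealed 4 new [(3,0) (3,1) (4,0) (4,1)] -> total=4
Click 2 (1,0) count=1: revealed 1 new [(1,0)] -> total=5
Click 3 (2,1) count=3: revealed 1 new [(2,1)] -> total=6

Answer: 6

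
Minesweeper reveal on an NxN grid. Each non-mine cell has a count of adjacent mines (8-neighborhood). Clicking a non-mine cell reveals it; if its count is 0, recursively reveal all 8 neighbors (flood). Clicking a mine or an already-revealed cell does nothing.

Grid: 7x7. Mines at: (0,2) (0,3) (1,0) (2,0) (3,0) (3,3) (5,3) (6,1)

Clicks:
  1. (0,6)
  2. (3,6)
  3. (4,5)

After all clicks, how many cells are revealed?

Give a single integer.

Click 1 (0,6) count=0: revealed 21 new [(0,4) (0,5) (0,6) (1,4) (1,5) (1,6) (2,4) (2,5) (2,6) (3,4) (3,5) (3,6) (4,4) (4,5) (4,6) (5,4) (5,5) (5,6) (6,4) (6,5) (6,6)] -> total=21
Click 2 (3,6) count=0: revealed 0 new [(none)] -> total=21
Click 3 (4,5) count=0: revealed 0 new [(none)] -> total=21

Answer: 21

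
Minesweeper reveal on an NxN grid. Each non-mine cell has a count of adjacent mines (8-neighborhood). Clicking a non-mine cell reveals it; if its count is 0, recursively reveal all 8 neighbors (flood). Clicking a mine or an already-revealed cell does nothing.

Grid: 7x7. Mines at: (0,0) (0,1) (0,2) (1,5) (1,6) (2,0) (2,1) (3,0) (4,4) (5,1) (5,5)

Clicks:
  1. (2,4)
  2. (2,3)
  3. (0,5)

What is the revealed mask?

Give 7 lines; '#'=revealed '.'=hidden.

Click 1 (2,4) count=1: revealed 1 new [(2,4)] -> total=1
Click 2 (2,3) count=0: revealed 8 new [(1,2) (1,3) (1,4) (2,2) (2,3) (3,2) (3,3) (3,4)] -> total=9
Click 3 (0,5) count=2: revealed 1 new [(0,5)] -> total=10

Answer: .....#.
..###..
..###..
..###..
.......
.......
.......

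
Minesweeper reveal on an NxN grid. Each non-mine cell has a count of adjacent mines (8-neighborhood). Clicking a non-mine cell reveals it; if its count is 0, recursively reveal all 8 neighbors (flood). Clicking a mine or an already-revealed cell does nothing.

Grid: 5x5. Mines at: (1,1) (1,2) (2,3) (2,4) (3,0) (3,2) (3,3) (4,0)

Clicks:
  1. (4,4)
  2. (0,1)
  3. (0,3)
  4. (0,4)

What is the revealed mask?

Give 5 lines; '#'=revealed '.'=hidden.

Click 1 (4,4) count=1: revealed 1 new [(4,4)] -> total=1
Click 2 (0,1) count=2: revealed 1 new [(0,1)] -> total=2
Click 3 (0,3) count=1: revealed 1 new [(0,3)] -> total=3
Click 4 (0,4) count=0: revealed 3 new [(0,4) (1,3) (1,4)] -> total=6

Answer: .#.##
...##
.....
.....
....#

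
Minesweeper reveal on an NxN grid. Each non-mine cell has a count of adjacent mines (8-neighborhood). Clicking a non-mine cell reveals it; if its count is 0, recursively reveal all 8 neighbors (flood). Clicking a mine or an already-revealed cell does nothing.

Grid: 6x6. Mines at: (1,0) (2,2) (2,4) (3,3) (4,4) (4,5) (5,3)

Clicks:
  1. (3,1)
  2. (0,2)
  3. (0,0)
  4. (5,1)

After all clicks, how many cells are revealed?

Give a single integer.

Answer: 22

Derivation:
Click 1 (3,1) count=1: revealed 1 new [(3,1)] -> total=1
Click 2 (0,2) count=0: revealed 10 new [(0,1) (0,2) (0,3) (0,4) (0,5) (1,1) (1,2) (1,3) (1,4) (1,5)] -> total=11
Click 3 (0,0) count=1: revealed 1 new [(0,0)] -> total=12
Click 4 (5,1) count=0: revealed 10 new [(2,0) (2,1) (3,0) (3,2) (4,0) (4,1) (4,2) (5,0) (5,1) (5,2)] -> total=22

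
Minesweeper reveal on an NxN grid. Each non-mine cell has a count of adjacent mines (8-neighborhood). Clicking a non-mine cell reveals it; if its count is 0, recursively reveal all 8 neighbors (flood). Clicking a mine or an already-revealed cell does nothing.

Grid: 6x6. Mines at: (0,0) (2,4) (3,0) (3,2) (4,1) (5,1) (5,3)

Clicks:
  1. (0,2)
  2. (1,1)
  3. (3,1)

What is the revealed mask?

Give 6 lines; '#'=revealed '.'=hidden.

Answer: .#####
.#####
.###..
.#....
......
......

Derivation:
Click 1 (0,2) count=0: revealed 13 new [(0,1) (0,2) (0,3) (0,4) (0,5) (1,1) (1,2) (1,3) (1,4) (1,5) (2,1) (2,2) (2,3)] -> total=13
Click 2 (1,1) count=1: revealed 0 new [(none)] -> total=13
Click 3 (3,1) count=3: revealed 1 new [(3,1)] -> total=14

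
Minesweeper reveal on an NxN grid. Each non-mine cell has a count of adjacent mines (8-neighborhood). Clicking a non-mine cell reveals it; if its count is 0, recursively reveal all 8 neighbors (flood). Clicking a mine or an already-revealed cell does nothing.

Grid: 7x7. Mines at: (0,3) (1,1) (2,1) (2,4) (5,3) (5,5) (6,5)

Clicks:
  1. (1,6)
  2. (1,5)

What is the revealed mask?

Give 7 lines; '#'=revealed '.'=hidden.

Click 1 (1,6) count=0: revealed 12 new [(0,4) (0,5) (0,6) (1,4) (1,5) (1,6) (2,5) (2,6) (3,5) (3,6) (4,5) (4,6)] -> total=12
Click 2 (1,5) count=1: revealed 0 new [(none)] -> total=12

Answer: ....###
....###
.....##
.....##
.....##
.......
.......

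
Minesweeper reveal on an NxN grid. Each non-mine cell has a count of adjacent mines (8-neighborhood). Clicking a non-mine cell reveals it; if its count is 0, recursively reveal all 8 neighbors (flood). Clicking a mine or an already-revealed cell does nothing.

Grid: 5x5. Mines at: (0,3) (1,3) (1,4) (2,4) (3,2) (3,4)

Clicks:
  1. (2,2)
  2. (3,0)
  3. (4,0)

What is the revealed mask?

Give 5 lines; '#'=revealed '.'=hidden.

Click 1 (2,2) count=2: revealed 1 new [(2,2)] -> total=1
Click 2 (3,0) count=0: revealed 12 new [(0,0) (0,1) (0,2) (1,0) (1,1) (1,2) (2,0) (2,1) (3,0) (3,1) (4,0) (4,1)] -> total=13
Click 3 (4,0) count=0: revealed 0 new [(none)] -> total=13

Answer: ###..
###..
###..
##...
##...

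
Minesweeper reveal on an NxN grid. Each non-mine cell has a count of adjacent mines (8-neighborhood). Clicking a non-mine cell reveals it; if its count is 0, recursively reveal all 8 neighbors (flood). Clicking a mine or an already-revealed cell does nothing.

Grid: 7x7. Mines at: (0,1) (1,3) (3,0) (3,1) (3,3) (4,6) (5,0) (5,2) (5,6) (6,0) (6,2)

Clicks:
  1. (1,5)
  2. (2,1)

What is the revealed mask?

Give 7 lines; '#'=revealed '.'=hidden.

Click 1 (1,5) count=0: revealed 12 new [(0,4) (0,5) (0,6) (1,4) (1,5) (1,6) (2,4) (2,5) (2,6) (3,4) (3,5) (3,6)] -> total=12
Click 2 (2,1) count=2: revealed 1 new [(2,1)] -> total=13

Answer: ....###
....###
.#..###
....###
.......
.......
.......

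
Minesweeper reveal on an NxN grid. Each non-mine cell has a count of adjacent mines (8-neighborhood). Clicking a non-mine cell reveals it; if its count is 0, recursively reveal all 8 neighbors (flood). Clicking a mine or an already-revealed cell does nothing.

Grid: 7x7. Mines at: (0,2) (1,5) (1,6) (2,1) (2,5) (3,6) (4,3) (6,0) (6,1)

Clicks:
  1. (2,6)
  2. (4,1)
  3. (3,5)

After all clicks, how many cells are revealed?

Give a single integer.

Answer: 11

Derivation:
Click 1 (2,6) count=4: revealed 1 new [(2,6)] -> total=1
Click 2 (4,1) count=0: revealed 9 new [(3,0) (3,1) (3,2) (4,0) (4,1) (4,2) (5,0) (5,1) (5,2)] -> total=10
Click 3 (3,5) count=2: revealed 1 new [(3,5)] -> total=11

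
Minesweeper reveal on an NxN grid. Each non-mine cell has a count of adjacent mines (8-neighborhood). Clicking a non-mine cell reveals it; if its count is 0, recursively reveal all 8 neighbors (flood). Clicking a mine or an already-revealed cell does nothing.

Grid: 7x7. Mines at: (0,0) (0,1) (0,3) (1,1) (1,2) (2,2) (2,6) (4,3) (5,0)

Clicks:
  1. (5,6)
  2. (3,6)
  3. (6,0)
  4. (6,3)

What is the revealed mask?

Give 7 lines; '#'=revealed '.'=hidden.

Answer: .......
.......
.......
....###
....###
.######
#######

Derivation:
Click 1 (5,6) count=0: revealed 18 new [(3,4) (3,5) (3,6) (4,4) (4,5) (4,6) (5,1) (5,2) (5,3) (5,4) (5,5) (5,6) (6,1) (6,2) (6,3) (6,4) (6,5) (6,6)] -> total=18
Click 2 (3,6) count=1: revealed 0 new [(none)] -> total=18
Click 3 (6,0) count=1: revealed 1 new [(6,0)] -> total=19
Click 4 (6,3) count=0: revealed 0 new [(none)] -> total=19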